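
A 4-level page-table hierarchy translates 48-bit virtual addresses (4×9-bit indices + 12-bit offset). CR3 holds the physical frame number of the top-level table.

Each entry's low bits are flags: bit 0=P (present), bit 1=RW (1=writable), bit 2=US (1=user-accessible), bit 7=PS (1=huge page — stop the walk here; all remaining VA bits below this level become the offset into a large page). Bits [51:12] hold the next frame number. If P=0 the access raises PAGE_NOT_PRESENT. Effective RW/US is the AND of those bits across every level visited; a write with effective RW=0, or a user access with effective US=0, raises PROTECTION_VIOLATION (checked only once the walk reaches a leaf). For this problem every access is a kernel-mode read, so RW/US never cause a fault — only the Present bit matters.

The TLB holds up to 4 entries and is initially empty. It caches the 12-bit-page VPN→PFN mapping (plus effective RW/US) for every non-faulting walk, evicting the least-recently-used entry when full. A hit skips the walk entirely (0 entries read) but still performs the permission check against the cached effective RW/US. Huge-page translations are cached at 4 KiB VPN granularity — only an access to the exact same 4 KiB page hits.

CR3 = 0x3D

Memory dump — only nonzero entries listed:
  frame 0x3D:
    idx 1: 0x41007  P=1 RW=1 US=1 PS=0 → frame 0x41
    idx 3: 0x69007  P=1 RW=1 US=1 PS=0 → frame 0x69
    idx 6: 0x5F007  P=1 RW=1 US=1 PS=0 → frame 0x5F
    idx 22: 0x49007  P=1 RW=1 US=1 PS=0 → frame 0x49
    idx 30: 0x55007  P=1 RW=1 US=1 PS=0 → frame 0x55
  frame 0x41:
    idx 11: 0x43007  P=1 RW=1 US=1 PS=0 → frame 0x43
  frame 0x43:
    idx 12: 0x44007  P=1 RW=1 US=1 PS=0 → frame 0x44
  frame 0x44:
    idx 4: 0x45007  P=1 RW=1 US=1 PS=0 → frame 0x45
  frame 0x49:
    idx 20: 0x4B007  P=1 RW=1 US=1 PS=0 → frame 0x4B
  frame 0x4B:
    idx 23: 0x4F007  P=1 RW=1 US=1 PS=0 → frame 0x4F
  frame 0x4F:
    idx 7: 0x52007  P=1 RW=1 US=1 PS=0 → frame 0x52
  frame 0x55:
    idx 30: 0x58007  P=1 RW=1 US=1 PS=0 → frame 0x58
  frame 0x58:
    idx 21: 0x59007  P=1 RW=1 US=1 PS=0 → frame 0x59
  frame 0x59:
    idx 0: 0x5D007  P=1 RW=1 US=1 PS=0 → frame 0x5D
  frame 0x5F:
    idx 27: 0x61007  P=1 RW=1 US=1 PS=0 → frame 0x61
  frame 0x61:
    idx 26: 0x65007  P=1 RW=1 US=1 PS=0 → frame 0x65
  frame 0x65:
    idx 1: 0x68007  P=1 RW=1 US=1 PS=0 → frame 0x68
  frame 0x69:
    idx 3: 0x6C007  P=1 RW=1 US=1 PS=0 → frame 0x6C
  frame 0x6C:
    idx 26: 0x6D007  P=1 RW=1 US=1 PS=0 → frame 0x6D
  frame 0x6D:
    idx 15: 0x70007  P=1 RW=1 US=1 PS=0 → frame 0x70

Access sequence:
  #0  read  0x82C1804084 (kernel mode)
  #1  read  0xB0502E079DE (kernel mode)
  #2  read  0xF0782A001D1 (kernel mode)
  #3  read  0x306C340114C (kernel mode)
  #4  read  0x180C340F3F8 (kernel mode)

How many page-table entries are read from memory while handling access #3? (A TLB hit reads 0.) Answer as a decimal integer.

Trace:
#0 VA=0x82C1804084 (r,kernel):
  L0 @0x3D[1] → 0x41007  P=1,RW=1,US=1,PS=0
  L1 @0x41[11] → 0x43007  P=1,RW=1,US=1,PS=0
  L2 @0x43[12] → 0x44007  P=1,RW=1,US=1,PS=0
  L3 @0x44[4] → 0x45007  P=1,RW=1,US=1,PS=0
  ⇒ phys 0x45084  [4 reads]
#1 VA=0xB0502E079DE (r,kernel):
  L0 @0x3D[22] → 0x49007  P=1,RW=1,US=1,PS=0
  L1 @0x49[20] → 0x4B007  P=1,RW=1,US=1,PS=0
  L2 @0x4B[23] → 0x4F007  P=1,RW=1,US=1,PS=0
  L3 @0x4F[7] → 0x52007  P=1,RW=1,US=1,PS=0
  ⇒ phys 0x529DE  [4 reads]
#2 VA=0xF0782A001D1 (r,kernel):
  L0 @0x3D[30] → 0x55007  P=1,RW=1,US=1,PS=0
  L1 @0x55[30] → 0x58007  P=1,RW=1,US=1,PS=0
  L2 @0x58[21] → 0x59007  P=1,RW=1,US=1,PS=0
  L3 @0x59[0] → 0x5D007  P=1,RW=1,US=1,PS=0
  ⇒ phys 0x5D1D1  [4 reads]
#3 VA=0x306C340114C (r,kernel):
  L0 @0x3D[6] → 0x5F007  P=1,RW=1,US=1,PS=0
  L1 @0x5F[27] → 0x61007  P=1,RW=1,US=1,PS=0
  L2 @0x61[26] → 0x65007  P=1,RW=1,US=1,PS=0
  L3 @0x65[1] → 0x68007  P=1,RW=1,US=1,PS=0
  ⇒ phys 0x6814C  [4 reads]
#4 VA=0x180C340F3F8 (r,kernel):
  L0 @0x3D[3] → 0x69007  P=1,RW=1,US=1,PS=0
  L1 @0x69[3] → 0x6C007  P=1,RW=1,US=1,PS=0
  L2 @0x6C[26] → 0x6D007  P=1,RW=1,US=1,PS=0
  L3 @0x6D[15] → 0x70007  P=1,RW=1,US=1,PS=0
  ⇒ phys 0x703F8  [4 reads]

Entries read for #3: 4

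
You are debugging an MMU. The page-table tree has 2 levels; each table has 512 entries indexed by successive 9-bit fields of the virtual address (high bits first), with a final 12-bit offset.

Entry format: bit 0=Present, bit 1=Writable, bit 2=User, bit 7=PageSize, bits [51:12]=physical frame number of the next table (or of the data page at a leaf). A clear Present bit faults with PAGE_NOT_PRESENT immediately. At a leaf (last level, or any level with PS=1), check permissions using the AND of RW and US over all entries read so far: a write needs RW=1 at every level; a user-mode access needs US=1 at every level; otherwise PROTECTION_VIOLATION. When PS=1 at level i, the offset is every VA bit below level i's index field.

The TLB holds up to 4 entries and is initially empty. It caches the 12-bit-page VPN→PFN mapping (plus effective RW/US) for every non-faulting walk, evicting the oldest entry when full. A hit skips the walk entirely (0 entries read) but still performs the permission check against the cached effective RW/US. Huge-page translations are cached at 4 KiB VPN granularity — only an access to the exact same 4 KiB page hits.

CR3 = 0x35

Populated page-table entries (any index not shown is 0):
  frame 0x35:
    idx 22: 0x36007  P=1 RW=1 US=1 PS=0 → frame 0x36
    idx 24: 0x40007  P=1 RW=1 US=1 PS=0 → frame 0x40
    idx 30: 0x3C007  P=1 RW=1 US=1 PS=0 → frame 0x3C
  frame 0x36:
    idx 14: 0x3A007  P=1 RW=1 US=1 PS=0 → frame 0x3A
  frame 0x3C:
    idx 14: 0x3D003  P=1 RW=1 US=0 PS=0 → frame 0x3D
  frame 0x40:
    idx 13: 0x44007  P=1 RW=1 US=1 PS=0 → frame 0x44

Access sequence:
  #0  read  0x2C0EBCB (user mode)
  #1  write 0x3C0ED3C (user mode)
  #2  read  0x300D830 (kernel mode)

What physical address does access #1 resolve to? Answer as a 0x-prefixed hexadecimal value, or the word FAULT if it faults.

Per-access translation:
#0 VA=0x2C0EBCB (r,user):
  [0] read 0x35 idx=22: raw=0x36007 flags P=1 W=1 U=1 S=0
  [1] read 0x36 idx=14: raw=0x3A007 flags P=1 W=1 U=1 S=0
  → PA=0x3ABCB  (2 entries read)
#1 VA=0x3C0ED3C (w,user):
  [0] read 0x35 idx=30: raw=0x3C007 flags P=1 W=1 U=1 S=0
  [1] read 0x3C idx=14: raw=0x3D003 flags P=1 W=1 U=0 S=0
  ⇒ fault: PROTECTION_VIOLATION  — 2 lookups
#2 VA=0x300D830 (r,kernel):
  [0] read 0x35 idx=24: raw=0x40007 flags P=1 W=1 U=1 S=0
  [1] read 0x40 idx=13: raw=0x44007 flags P=1 W=1 U=1 S=0
  → PA=0x44830  (2 entries read)

Access #1 PA: FAULT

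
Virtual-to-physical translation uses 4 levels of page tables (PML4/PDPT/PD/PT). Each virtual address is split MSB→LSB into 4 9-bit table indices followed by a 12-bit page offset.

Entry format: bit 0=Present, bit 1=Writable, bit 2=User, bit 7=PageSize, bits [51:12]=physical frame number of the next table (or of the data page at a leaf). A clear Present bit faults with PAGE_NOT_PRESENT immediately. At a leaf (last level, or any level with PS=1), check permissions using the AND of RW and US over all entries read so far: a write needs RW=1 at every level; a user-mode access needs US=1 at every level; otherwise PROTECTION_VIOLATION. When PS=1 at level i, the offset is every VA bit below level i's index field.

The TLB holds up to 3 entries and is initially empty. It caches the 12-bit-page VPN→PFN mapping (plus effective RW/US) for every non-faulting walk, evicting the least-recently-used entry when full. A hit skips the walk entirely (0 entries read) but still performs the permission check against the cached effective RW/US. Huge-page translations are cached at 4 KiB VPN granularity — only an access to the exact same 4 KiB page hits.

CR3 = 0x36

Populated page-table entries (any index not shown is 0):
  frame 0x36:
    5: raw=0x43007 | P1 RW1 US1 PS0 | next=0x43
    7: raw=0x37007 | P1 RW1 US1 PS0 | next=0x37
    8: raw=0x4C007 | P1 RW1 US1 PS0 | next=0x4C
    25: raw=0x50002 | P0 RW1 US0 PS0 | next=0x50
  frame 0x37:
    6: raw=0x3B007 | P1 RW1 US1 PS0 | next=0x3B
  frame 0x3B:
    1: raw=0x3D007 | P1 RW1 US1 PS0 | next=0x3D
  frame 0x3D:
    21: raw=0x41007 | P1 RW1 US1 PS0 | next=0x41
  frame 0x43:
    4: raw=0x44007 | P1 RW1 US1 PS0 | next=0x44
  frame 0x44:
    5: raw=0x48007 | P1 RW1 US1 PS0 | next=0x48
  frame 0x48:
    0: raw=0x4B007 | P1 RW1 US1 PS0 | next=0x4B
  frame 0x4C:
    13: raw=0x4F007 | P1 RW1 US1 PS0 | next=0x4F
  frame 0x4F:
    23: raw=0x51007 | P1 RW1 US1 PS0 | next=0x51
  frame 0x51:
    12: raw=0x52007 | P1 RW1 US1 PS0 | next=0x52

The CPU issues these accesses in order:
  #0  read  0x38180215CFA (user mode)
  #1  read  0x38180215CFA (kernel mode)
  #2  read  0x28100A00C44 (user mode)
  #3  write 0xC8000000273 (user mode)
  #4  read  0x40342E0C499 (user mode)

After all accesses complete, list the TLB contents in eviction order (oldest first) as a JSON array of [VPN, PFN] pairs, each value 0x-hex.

Per-access translation:
#0 VA=0x38180215CFA (r,user):
  lvl0: tbl 0x36, slot 7 ⇒ 0x37007 (P1/RW1/US1/PS0)
  lvl1: tbl 0x37, slot 6 ⇒ 0x3B007 (P1/RW1/US1/PS0)
  lvl2: tbl 0x3B, slot 1 ⇒ 0x3D007 (P1/RW1/US1/PS0)
  lvl3: tbl 0x3D, slot 21 ⇒ 0x41007 (P1/RW1/US1/PS0)
  ⇒ phys 0x41CFA  [4 reads]
#1 VA=0x38180215CFA (r,kernel):
  TLB hit vpn=0x38180215 → PA=0x41CFA
#2 VA=0x28100A00C44 (r,user):
  lvl0: tbl 0x36, slot 5 ⇒ 0x43007 (P1/RW1/US1/PS0)
  lvl1: tbl 0x43, slot 4 ⇒ 0x44007 (P1/RW1/US1/PS0)
  lvl2: tbl 0x44, slot 5 ⇒ 0x48007 (P1/RW1/US1/PS0)
  lvl3: tbl 0x48, slot 0 ⇒ 0x4B007 (P1/RW1/US1/PS0)
  ⇒ phys 0x4BC44  [4 reads]
#3 VA=0xC8000000273 (w,user):
  lvl0: tbl 0x36, slot 25 ⇒ 0x50002 (P0/RW1/US0/PS0)
  → PAGE_NOT_PRESENT  (1 entries read)
#4 VA=0x40342E0C499 (r,user):
  lvl0: tbl 0x36, slot 8 ⇒ 0x4C007 (P1/RW1/US1/PS0)
  lvl1: tbl 0x4C, slot 13 ⇒ 0x4F007 (P1/RW1/US1/PS0)
  lvl2: tbl 0x4F, slot 23 ⇒ 0x51007 (P1/RW1/US1/PS0)
  lvl3: tbl 0x51, slot 12 ⇒ 0x52007 (P1/RW1/US1/PS0)
  ⇒ phys 0x52499  [4 reads]

TLB: [["0x38180215", "0x41"], ["0x28100A00", "0x4B"], ["0x40342E0C", "0x52"]]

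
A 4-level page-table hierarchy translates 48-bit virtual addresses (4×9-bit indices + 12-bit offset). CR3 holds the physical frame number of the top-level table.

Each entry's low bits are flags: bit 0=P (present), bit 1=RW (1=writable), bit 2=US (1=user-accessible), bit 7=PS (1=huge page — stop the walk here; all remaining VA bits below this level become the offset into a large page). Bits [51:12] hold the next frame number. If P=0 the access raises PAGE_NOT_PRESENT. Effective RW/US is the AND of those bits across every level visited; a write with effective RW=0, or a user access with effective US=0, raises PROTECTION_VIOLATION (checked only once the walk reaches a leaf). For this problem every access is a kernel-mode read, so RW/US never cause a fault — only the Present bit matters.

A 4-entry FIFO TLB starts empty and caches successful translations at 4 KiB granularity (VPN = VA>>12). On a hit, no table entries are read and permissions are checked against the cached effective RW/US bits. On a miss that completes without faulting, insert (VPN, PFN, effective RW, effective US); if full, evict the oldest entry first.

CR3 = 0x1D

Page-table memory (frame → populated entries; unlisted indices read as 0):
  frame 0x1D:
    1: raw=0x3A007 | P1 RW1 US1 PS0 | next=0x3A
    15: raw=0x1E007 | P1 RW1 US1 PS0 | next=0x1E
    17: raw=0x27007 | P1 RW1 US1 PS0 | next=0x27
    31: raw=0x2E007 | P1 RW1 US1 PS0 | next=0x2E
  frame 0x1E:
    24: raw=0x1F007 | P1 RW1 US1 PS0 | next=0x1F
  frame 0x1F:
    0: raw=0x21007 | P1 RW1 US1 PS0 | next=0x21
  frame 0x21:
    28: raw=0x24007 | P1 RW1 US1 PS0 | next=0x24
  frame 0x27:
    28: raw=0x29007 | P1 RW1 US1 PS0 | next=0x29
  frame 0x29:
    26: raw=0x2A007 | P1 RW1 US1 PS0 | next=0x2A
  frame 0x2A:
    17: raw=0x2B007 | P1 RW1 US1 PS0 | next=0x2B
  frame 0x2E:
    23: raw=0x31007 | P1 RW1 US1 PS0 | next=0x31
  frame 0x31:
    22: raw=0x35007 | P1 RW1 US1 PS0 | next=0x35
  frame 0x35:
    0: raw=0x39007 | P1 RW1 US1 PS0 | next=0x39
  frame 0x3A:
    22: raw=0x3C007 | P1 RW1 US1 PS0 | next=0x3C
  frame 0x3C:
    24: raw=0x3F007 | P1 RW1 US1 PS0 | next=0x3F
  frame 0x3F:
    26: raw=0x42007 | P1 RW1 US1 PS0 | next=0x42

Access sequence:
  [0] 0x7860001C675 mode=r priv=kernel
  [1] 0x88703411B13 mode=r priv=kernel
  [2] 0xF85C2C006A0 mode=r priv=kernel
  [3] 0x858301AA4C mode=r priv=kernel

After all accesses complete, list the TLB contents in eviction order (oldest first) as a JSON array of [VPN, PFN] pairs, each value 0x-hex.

Per-access translation:
#0 VA=0x7860001C675 (r,kernel):
  L0: frame=0x1D idx=15 entry=0x1E007 [P=1 RW=1 US=1 PS=0]
  L1: frame=0x1E idx=24 entry=0x1F007 [P=1 RW=1 US=1 PS=0]
  L2: frame=0x1F idx=0 entry=0x21007 [P=1 RW=1 US=1 PS=0]
  L3: frame=0x21 idx=28 entry=0x24007 [P=1 RW=1 US=1 PS=0]
  ✓ 0x24675  — 4 lookups
#1 VA=0x88703411B13 (r,kernel):
  L0: frame=0x1D idx=17 entry=0x27007 [P=1 RW=1 US=1 PS=0]
  L1: frame=0x27 idx=28 entry=0x29007 [P=1 RW=1 US=1 PS=0]
  L2: frame=0x29 idx=26 entry=0x2A007 [P=1 RW=1 US=1 PS=0]
  L3: frame=0x2A idx=17 entry=0x2B007 [P=1 RW=1 US=1 PS=0]
  ✓ 0x2BB13  — 4 lookups
#2 VA=0xF85C2C006A0 (r,kernel):
  L0: frame=0x1D idx=31 entry=0x2E007 [P=1 RW=1 US=1 PS=0]
  L1: frame=0x2E idx=23 entry=0x31007 [P=1 RW=1 US=1 PS=0]
  L2: frame=0x31 idx=22 entry=0x35007 [P=1 RW=1 US=1 PS=0]
  L3: frame=0x35 idx=0 entry=0x39007 [P=1 RW=1 US=1 PS=0]
  ✓ 0x396A0  — 4 lookups
#3 VA=0x858301AA4C (r,kernel):
  L0: frame=0x1D idx=1 entry=0x3A007 [P=1 RW=1 US=1 PS=0]
  L1: frame=0x3A idx=22 entry=0x3C007 [P=1 RW=1 US=1 PS=0]
  L2: frame=0x3C idx=24 entry=0x3F007 [P=1 RW=1 US=1 PS=0]
  L3: frame=0x3F idx=26 entry=0x42007 [P=1 RW=1 US=1 PS=0]
  ✓ 0x42A4C  — 4 lookups

TLB: [["0x7860001C", "0x24"], ["0x88703411", "0x2B"], ["0xF85C2C00", "0x39"], ["0x858301A", "0x42"]]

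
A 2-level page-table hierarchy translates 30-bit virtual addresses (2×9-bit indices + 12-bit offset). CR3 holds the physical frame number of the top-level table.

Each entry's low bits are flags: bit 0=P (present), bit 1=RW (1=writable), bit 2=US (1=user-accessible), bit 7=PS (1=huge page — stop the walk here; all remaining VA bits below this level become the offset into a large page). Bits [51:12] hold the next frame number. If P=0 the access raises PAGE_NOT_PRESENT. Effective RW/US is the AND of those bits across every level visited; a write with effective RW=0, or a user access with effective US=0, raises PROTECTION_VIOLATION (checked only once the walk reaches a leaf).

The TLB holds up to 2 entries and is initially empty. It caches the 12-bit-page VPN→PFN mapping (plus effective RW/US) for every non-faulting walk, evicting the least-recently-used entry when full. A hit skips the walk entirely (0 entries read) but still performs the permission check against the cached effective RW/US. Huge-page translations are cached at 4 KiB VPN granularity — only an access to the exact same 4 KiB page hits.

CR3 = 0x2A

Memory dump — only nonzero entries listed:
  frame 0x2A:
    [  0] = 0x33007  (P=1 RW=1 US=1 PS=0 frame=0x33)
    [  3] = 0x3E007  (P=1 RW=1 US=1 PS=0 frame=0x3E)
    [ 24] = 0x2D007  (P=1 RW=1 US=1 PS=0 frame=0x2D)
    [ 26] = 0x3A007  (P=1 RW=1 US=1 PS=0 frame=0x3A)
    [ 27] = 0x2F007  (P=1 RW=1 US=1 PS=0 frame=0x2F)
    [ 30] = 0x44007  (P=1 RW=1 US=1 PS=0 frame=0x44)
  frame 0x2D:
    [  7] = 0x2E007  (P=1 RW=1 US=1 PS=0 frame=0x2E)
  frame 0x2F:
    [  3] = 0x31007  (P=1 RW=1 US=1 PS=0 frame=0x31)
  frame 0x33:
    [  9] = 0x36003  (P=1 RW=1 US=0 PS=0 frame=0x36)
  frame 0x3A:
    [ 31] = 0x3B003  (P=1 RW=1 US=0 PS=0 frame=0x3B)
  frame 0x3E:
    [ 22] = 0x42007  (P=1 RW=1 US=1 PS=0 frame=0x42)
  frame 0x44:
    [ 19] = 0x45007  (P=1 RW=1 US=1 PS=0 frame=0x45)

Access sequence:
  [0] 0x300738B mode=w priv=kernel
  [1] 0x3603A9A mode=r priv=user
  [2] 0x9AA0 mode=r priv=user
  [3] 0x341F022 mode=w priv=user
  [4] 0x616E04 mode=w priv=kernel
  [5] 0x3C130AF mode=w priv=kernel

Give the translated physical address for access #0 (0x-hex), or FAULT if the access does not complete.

Trace:
#0 VA=0x300738B (w,kernel):
  L0: frame=0x2A idx=24 entry=0x2D007 [P=1 RW=1 US=1 PS=0]
  L1: frame=0x2D idx=7 entry=0x2E007 [P=1 RW=1 US=1 PS=0]
  ⇒ phys 0x2E38B  [2 reads]
#1 VA=0x3603A9A (r,user):
  L0: frame=0x2A idx=27 entry=0x2F007 [P=1 RW=1 US=1 PS=0]
  L1: frame=0x2F idx=3 entry=0x31007 [P=1 RW=1 US=1 PS=0]
  ⇒ phys 0x31A9A  [2 reads]
#2 VA=0x9AA0 (r,user):
  L0: frame=0x2A idx=0 entry=0x33007 [P=1 RW=1 US=1 PS=0]
  L1: frame=0x33 idx=9 entry=0x36003 [P=1 RW=1 US=0 PS=0]
  → PROTECTION_VIOLATION  (2 entries read)
#3 VA=0x341F022 (w,user):
  L0: frame=0x2A idx=26 entry=0x3A007 [P=1 RW=1 US=1 PS=0]
  L1: frame=0x3A idx=31 entry=0x3B003 [P=1 RW=1 US=0 PS=0]
  → PROTECTION_VIOLATION  (2 entries read)
#4 VA=0x616E04 (w,kernel):
  L0: frame=0x2A idx=3 entry=0x3E007 [P=1 RW=1 US=1 PS=0]
  L1: frame=0x3E idx=22 entry=0x42007 [P=1 RW=1 US=1 PS=0]
  ⇒ phys 0x42E04  [2 reads]
#5 VA=0x3C130AF (w,kernel):
  L0: frame=0x2A idx=30 entry=0x44007 [P=1 RW=1 US=1 PS=0]
  L1: frame=0x44 idx=19 entry=0x45007 [P=1 RW=1 US=1 PS=0]
  ⇒ phys 0x450AF  [2 reads]

Access #0 PA: 0x2E38B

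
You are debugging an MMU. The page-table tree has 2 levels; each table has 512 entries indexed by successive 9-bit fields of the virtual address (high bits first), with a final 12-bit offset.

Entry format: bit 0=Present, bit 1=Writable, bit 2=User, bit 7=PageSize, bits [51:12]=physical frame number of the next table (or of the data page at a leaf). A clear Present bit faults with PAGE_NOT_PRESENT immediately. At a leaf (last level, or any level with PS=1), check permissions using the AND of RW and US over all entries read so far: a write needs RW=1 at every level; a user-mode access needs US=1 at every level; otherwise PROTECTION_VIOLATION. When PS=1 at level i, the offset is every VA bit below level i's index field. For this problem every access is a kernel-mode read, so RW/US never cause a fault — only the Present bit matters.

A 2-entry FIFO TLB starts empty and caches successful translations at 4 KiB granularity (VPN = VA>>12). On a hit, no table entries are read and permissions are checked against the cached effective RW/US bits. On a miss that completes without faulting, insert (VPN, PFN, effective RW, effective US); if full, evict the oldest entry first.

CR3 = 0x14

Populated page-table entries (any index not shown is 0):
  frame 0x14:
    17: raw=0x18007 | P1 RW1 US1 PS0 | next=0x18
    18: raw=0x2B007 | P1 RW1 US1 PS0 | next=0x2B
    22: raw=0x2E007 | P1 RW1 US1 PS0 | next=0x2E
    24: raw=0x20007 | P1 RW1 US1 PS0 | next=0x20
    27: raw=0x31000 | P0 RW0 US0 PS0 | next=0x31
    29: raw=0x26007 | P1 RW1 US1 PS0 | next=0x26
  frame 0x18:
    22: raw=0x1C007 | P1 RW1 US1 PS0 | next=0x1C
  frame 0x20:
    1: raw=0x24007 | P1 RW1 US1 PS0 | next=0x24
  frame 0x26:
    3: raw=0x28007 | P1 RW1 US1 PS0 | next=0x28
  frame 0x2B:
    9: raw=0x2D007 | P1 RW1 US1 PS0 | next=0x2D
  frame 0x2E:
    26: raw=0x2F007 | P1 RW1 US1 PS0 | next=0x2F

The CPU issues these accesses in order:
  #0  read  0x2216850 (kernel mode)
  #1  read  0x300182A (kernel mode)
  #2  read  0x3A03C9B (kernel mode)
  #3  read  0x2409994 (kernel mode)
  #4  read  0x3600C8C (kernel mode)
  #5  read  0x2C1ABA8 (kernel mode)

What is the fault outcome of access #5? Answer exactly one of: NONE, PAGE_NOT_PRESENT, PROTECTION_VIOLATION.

Trace:
#0 VA=0x2216850 (r,kernel):
  L0 @0x14[17] → 0x18007  P=1,RW=1,US=1,PS=0
  L1 @0x18[22] → 0x1C007  P=1,RW=1,US=1,PS=0
  ⇒ phys 0x1C850  [2 reads]
#1 VA=0x300182A (r,kernel):
  L0 @0x14[24] → 0x20007  P=1,RW=1,US=1,PS=0
  L1 @0x20[1] → 0x24007  P=1,RW=1,US=1,PS=0
  ⇒ phys 0x2482A  [2 reads]
#2 VA=0x3A03C9B (r,kernel):
  L0 @0x14[29] → 0x26007  P=1,RW=1,US=1,PS=0
  L1 @0x26[3] → 0x28007  P=1,RW=1,US=1,PS=0
  ⇒ phys 0x28C9B  [2 reads]
#3 VA=0x2409994 (r,kernel):
  L0 @0x14[18] → 0x2B007  P=1,RW=1,US=1,PS=0
  L1 @0x2B[9] → 0x2D007  P=1,RW=1,US=1,PS=0
  ⇒ phys 0x2D994  [2 reads]
#4 VA=0x3600C8C (r,kernel):
  L0 @0x14[27] → 0x31000  P=0,RW=0,US=0,PS=0
  ⇒ fault: PAGE_NOT_PRESENT  — 1 lookups
#5 VA=0x2C1ABA8 (r,kernel):
  L0 @0x14[22] → 0x2E007  P=1,RW=1,US=1,PS=0
  L1 @0x2E[26] → 0x2F007  P=1,RW=1,US=1,PS=0
  ⇒ phys 0x2FBA8  [2 reads]

Access #5 fault: NONE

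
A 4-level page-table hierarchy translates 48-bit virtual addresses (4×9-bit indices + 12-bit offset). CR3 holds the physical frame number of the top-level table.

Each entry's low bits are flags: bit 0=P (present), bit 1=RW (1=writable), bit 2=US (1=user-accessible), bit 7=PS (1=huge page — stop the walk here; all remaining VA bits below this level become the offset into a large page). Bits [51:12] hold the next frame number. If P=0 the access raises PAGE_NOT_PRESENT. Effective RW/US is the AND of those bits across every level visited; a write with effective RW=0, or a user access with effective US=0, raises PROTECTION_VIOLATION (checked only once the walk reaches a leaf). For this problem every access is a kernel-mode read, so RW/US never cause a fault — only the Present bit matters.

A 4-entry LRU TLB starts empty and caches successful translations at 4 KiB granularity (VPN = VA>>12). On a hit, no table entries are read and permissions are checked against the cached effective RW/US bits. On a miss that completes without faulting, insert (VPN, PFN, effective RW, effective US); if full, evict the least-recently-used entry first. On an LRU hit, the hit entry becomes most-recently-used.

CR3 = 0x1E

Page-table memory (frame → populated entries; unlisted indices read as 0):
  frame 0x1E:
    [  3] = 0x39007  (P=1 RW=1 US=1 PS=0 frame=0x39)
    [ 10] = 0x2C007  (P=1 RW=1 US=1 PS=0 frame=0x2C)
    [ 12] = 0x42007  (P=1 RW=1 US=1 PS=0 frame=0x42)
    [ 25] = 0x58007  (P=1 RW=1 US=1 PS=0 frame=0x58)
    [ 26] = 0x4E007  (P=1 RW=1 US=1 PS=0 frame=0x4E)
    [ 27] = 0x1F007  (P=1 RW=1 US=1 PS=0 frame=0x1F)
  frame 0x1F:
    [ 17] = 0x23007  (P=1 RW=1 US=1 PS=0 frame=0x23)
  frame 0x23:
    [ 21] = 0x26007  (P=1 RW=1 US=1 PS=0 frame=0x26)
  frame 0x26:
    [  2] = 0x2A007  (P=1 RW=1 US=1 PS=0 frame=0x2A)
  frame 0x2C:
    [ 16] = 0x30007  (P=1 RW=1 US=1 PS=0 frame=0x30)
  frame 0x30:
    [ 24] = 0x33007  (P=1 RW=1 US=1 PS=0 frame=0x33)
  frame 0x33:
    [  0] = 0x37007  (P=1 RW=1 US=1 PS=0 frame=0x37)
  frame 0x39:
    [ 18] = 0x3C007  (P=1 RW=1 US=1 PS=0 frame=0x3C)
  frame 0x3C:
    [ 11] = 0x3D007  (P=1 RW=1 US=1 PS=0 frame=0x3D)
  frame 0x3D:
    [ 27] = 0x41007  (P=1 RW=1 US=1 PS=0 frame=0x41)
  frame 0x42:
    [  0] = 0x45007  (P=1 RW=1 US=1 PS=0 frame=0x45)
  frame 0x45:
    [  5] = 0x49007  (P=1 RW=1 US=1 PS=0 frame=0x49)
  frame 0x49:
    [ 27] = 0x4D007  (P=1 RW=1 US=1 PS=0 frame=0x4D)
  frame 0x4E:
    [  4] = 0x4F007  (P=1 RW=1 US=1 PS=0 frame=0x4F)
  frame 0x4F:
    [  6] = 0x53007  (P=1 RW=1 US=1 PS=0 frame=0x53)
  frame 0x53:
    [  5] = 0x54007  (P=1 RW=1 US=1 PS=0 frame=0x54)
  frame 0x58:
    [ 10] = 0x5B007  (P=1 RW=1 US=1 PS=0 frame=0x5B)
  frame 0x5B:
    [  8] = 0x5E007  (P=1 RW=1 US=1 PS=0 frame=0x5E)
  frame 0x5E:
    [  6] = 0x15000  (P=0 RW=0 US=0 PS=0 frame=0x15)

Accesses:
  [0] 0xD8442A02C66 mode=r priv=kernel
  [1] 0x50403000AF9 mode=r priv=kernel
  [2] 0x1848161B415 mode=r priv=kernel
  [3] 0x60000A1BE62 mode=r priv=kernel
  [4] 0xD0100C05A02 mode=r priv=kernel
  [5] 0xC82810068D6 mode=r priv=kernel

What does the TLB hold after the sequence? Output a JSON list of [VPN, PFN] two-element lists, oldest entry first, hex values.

Trace:
#0 VA=0xD8442A02C66 (r,kernel):
  lvl0: tbl 0x1E, slot 27 ⇒ 0x1F007 (P1/RW1/US1/PS0)
  lvl1: tbl 0x1F, slot 17 ⇒ 0x23007 (P1/RW1/US1/PS0)
  lvl2: tbl 0x23, slot 21 ⇒ 0x26007 (P1/RW1/US1/PS0)
  lvl3: tbl 0x26, slot 2 ⇒ 0x2A007 (P1/RW1/US1/PS0)
  → PA=0x2AC66  (4 entries read)
#1 VA=0x50403000AF9 (r,kernel):
  lvl0: tbl 0x1E, slot 10 ⇒ 0x2C007 (P1/RW1/US1/PS0)
  lvl1: tbl 0x2C, slot 16 ⇒ 0x30007 (P1/RW1/US1/PS0)
  lvl2: tbl 0x30, slot 24 ⇒ 0x33007 (P1/RW1/US1/PS0)
  lvl3: tbl 0x33, slot 0 ⇒ 0x37007 (P1/RW1/US1/PS0)
  → PA=0x37AF9  (4 entries read)
#2 VA=0x1848161B415 (r,kernel):
  lvl0: tbl 0x1E, slot 3 ⇒ 0x39007 (P1/RW1/US1/PS0)
  lvl1: tbl 0x39, slot 18 ⇒ 0x3C007 (P1/RW1/US1/PS0)
  lvl2: tbl 0x3C, slot 11 ⇒ 0x3D007 (P1/RW1/US1/PS0)
  lvl3: tbl 0x3D, slot 27 ⇒ 0x41007 (P1/RW1/US1/PS0)
  → PA=0x41415  (4 entries read)
#3 VA=0x60000A1BE62 (r,kernel):
  lvl0: tbl 0x1E, slot 12 ⇒ 0x42007 (P1/RW1/US1/PS0)
  lvl1: tbl 0x42, slot 0 ⇒ 0x45007 (P1/RW1/US1/PS0)
  lvl2: tbl 0x45, slot 5 ⇒ 0x49007 (P1/RW1/US1/PS0)
  lvl3: tbl 0x49, slot 27 ⇒ 0x4D007 (P1/RW1/US1/PS0)
  → PA=0x4DE62  (4 entries read)
#4 VA=0xD0100C05A02 (r,kernel):
  lvl0: tbl 0x1E, slot 26 ⇒ 0x4E007 (P1/RW1/US1/PS0)
  lvl1: tbl 0x4E, slot 4 ⇒ 0x4F007 (P1/RW1/US1/PS0)
  lvl2: tbl 0x4F, slot 6 ⇒ 0x53007 (P1/RW1/US1/PS0)
  lvl3: tbl 0x53, slot 5 ⇒ 0x54007 (P1/RW1/US1/PS0)
  → PA=0x54A02  (4 entries read)
#5 VA=0xC82810068D6 (r,kernel):
  lvl0: tbl 0x1E, slot 25 ⇒ 0x58007 (P1/RW1/US1/PS0)
  lvl1: tbl 0x58, slot 10 ⇒ 0x5B007 (P1/RW1/US1/PS0)
  lvl2: tbl 0x5B, slot 8 ⇒ 0x5E007 (P1/RW1/US1/PS0)
  lvl3: tbl 0x5E, slot 6 ⇒ 0x15000 (P0/RW0/US0/PS0)
  ✗ PAGE_NOT_PRESENT  [4 reads]

TLB: [["0x50403000", "0x37"], ["0x1848161B", "0x41"], ["0x60000A1B", "0x4D"], ["0xD0100C05", "0x54"]]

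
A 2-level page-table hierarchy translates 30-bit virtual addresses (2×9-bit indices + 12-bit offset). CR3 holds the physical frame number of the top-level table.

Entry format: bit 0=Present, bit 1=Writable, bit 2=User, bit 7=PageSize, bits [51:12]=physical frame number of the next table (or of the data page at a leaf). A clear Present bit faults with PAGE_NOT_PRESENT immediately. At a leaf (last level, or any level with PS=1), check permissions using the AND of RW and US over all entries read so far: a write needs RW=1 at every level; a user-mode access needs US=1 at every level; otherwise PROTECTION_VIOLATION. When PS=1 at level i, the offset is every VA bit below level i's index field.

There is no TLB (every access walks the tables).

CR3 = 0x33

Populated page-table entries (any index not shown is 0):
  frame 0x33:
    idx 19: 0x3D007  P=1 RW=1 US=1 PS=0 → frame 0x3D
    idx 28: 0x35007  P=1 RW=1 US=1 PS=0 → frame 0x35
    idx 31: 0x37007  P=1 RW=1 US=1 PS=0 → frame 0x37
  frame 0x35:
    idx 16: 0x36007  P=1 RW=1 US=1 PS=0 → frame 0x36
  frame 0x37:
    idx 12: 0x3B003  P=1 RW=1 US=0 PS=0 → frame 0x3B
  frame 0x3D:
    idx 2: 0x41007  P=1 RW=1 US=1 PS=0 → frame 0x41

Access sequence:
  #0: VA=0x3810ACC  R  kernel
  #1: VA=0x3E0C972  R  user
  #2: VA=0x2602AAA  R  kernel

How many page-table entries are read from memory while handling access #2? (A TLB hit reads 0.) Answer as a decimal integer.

Per-access translation:
#0 VA=0x3810ACC (r,kernel):
  L0 @0x33[28] → 0x35007  P=1,RW=1,US=1,PS=0
  L1 @0x35[16] → 0x36007  P=1,RW=1,US=1,PS=0
  → PA=0x36ACC  (2 entries read)
#1 VA=0x3E0C972 (r,user):
  L0 @0x33[31] → 0x37007  P=1,RW=1,US=1,PS=0
  L1 @0x37[12] → 0x3B003  P=1,RW=1,US=0,PS=0
  → PROTECTION_VIOLATION  (2 entries read)
#2 VA=0x2602AAA (r,kernel):
  L0 @0x33[19] → 0x3D007  P=1,RW=1,US=1,PS=0
  L1 @0x3D[2] → 0x41007  P=1,RW=1,US=1,PS=0
  → PA=0x41AAA  (2 entries read)

Entries read for #2: 2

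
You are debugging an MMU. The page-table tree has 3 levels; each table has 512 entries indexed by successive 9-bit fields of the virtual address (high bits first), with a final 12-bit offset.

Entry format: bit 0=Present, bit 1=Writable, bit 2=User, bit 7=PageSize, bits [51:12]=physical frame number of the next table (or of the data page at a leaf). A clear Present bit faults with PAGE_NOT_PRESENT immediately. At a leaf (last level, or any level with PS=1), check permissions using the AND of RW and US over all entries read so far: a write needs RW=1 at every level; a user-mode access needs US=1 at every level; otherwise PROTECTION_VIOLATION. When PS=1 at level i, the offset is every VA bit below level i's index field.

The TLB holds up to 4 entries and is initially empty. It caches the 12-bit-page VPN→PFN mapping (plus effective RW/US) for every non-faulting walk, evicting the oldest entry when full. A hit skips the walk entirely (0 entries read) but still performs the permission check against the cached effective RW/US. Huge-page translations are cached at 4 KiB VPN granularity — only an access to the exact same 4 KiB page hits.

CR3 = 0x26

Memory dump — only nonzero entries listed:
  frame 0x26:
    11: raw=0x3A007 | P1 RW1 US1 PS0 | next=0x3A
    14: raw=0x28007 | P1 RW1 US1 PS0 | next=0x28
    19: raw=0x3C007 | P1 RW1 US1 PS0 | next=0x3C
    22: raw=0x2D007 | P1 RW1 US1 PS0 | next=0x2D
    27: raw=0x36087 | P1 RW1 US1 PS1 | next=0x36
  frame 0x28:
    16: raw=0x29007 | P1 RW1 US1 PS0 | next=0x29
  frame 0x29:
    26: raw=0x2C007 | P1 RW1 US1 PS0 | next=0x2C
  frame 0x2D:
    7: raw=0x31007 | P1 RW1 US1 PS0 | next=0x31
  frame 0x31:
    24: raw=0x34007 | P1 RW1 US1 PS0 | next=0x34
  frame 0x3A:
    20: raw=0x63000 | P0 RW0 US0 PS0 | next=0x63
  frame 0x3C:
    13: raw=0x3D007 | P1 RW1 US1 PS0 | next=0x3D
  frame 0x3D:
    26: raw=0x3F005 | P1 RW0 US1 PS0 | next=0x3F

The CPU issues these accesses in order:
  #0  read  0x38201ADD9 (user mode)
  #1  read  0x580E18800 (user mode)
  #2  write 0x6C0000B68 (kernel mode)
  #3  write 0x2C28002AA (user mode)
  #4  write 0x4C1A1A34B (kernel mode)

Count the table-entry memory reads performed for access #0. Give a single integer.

Trace:
#0 VA=0x38201ADD9 (r,user):
  lvl0: tbl 0x26, slot 14 ⇒ 0x28007 (P1/RW1/US1/PS0)
  lvl1: tbl 0x28, slot 16 ⇒ 0x29007 (P1/RW1/US1/PS0)
  lvl2: tbl 0x29, slot 26 ⇒ 0x2C007 (P1/RW1/US1/PS0)
  ⇒ phys 0x2CDD9  [3 reads]
#1 VA=0x580E18800 (r,user):
  lvl0: tbl 0x26, slot 22 ⇒ 0x2D007 (P1/RW1/US1/PS0)
  lvl1: tbl 0x2D, slot 7 ⇒ 0x31007 (P1/RW1/US1/PS0)
  lvl2: tbl 0x31, slot 24 ⇒ 0x34007 (P1/RW1/US1/PS0)
  ⇒ phys 0x34800  [3 reads]
#2 VA=0x6C0000B68 (w,kernel):
  lvl0: tbl 0x26, slot 27 ⇒ 0x36087 (P1/RW1/US1/PS1)
  ⇒ phys 0x36B68 (huge @L0)  [1 reads]
#3 VA=0x2C28002AA (w,user):
  lvl0: tbl 0x26, slot 11 ⇒ 0x3A007 (P1/RW1/US1/PS0)
  lvl1: tbl 0x3A, slot 20 ⇒ 0x63000 (P0/RW0/US0/PS0)
  ✗ PAGE_NOT_PRESENT  [2 reads]
#4 VA=0x4C1A1A34B (w,kernel):
  lvl0: tbl 0x26, slot 19 ⇒ 0x3C007 (P1/RW1/US1/PS0)
  lvl1: tbl 0x3C, slot 13 ⇒ 0x3D007 (P1/RW1/US1/PS0)
  lvl2: tbl 0x3D, slot 26 ⇒ 0x3F005 (P1/RW0/US1/PS0)
  ✗ PROTECTION_VIOLATION  [3 reads]

Entries read for #0: 3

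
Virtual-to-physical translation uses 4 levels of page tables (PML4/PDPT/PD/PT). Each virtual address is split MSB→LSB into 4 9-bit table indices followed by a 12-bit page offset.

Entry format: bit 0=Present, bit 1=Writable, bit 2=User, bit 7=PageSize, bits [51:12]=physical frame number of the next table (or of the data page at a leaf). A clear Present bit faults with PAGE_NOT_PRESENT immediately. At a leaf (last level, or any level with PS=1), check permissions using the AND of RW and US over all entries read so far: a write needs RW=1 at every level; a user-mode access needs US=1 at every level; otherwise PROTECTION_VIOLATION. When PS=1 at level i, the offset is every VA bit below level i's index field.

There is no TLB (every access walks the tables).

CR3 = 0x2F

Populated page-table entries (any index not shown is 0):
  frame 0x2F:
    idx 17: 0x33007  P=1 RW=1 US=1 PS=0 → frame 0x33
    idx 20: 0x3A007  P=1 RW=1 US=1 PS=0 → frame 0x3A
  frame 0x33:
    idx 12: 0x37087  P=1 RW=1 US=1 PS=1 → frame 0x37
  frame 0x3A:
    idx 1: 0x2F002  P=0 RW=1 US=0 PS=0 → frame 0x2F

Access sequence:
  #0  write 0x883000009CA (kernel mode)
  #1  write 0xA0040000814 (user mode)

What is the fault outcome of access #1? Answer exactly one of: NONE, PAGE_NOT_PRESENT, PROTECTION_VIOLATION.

Per-access translation:
#0 VA=0x883000009CA (w,kernel):
  L0 @0x2F[17] → 0x33007  P=1,RW=1,US=1,PS=0
  L1 @0x33[12] → 0x37087  P=1,RW=1,US=1,PS=1
  ✓ 0x379CA (huge @L1)  — 2 lookups
#1 VA=0xA0040000814 (w,user):
  L0 @0x2F[20] → 0x3A007  P=1,RW=1,US=1,PS=0
  L1 @0x3A[1] → 0x2F002  P=0,RW=1,US=0,PS=0
  ✗ PAGE_NOT_PRESENT  [2 reads]

Access #1 fault: PAGE_NOT_PRESENT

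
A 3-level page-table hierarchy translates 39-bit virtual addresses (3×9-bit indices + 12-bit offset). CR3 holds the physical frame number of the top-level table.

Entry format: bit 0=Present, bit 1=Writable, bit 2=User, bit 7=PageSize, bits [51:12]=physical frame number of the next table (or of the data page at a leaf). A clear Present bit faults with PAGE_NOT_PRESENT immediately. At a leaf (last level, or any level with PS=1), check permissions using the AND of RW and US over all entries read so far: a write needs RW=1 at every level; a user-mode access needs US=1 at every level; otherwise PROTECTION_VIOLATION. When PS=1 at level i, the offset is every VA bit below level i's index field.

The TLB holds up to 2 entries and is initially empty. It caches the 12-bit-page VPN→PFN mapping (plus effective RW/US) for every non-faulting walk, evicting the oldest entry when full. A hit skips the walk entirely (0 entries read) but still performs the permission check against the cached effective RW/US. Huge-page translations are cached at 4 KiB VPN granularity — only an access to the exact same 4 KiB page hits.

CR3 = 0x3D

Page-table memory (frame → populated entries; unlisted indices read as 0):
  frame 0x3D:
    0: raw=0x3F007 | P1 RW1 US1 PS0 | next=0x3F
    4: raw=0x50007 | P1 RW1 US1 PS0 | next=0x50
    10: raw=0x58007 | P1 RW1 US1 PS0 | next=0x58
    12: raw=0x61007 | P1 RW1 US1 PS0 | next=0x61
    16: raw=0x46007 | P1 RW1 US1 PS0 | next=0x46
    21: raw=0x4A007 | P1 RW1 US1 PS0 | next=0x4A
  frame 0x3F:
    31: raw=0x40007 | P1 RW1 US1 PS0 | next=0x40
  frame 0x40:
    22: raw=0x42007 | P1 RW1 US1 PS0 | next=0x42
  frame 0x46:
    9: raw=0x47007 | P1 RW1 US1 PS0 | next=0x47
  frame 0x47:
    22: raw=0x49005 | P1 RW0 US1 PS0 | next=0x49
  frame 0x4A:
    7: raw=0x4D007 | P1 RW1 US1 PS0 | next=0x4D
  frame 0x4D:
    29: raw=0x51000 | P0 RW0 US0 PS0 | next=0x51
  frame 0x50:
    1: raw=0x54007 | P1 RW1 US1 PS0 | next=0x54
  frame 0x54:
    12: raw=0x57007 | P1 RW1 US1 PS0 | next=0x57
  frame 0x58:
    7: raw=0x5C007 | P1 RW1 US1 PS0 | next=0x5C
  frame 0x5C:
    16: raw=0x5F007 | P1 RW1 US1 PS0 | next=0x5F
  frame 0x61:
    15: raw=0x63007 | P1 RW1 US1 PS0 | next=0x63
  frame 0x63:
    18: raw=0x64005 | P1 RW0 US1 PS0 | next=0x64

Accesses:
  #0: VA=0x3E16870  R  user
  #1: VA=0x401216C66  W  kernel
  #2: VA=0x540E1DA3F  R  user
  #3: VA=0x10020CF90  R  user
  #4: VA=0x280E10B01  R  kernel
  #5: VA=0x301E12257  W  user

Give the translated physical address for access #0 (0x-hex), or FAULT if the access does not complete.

Trace:
#0 VA=0x3E16870 (r,user):
  [0] read 0x3D idx=0: raw=0x3F007 flags P=1 W=1 U=1 S=0
  [1] read 0x3F idx=31: raw=0x40007 flags P=1 W=1 U=1 S=0
  [2] read 0x40 idx=22: raw=0x42007 flags P=1 W=1 U=1 S=0
  ⇒ phys 0x42870  [3 reads]
#1 VA=0x401216C66 (w,kernel):
  [0] read 0x3D idx=16: raw=0x46007 flags P=1 W=1 U=1 S=0
  [1] read 0x46 idx=9: raw=0x47007 flags P=1 W=1 U=1 S=0
  [2] read 0x47 idx=22: raw=0x49005 flags P=1 W=0 U=1 S=0
  ✗ PROTECTION_VIOLATION  [3 reads]
#2 VA=0x540E1DA3F (r,user):
  [0] read 0x3D idx=21: raw=0x4A007 flags P=1 W=1 U=1 S=0
  [1] read 0x4A idx=7: raw=0x4D007 flags P=1 W=1 U=1 S=0
  [2] read 0x4D idx=29: raw=0x51000 flags P=0 W=0 U=0 S=0
  ✗ PAGE_NOT_PRESENT  [3 reads]
#3 VA=0x10020CF90 (r,user):
  [0] read 0x3D idx=4: raw=0x50007 flags P=1 W=1 U=1 S=0
  [1] read 0x50 idx=1: raw=0x54007 flags P=1 W=1 U=1 S=0
  [2] read 0x54 idx=12: raw=0x57007 flags P=1 W=1 U=1 S=0
  ⇒ phys 0x57F90  [3 reads]
#4 VA=0x280E10B01 (r,kernel):
  [0] read 0x3D idx=10: raw=0x58007 flags P=1 W=1 U=1 S=0
  [1] read 0x58 idx=7: raw=0x5C007 flags P=1 W=1 U=1 S=0
  [2] read 0x5C idx=16: raw=0x5F007 flags P=1 W=1 U=1 S=0
  ⇒ phys 0x5FB01  [3 reads]
#5 VA=0x301E12257 (w,user):
  [0] read 0x3D idx=12: raw=0x61007 flags P=1 W=1 U=1 S=0
  [1] read 0x61 idx=15: raw=0x63007 flags P=1 W=1 U=1 S=0
  [2] read 0x63 idx=18: raw=0x64005 flags P=1 W=0 U=1 S=0
  ✗ PROTECTION_VIOLATION  [3 reads]

Access #0 PA: 0x42870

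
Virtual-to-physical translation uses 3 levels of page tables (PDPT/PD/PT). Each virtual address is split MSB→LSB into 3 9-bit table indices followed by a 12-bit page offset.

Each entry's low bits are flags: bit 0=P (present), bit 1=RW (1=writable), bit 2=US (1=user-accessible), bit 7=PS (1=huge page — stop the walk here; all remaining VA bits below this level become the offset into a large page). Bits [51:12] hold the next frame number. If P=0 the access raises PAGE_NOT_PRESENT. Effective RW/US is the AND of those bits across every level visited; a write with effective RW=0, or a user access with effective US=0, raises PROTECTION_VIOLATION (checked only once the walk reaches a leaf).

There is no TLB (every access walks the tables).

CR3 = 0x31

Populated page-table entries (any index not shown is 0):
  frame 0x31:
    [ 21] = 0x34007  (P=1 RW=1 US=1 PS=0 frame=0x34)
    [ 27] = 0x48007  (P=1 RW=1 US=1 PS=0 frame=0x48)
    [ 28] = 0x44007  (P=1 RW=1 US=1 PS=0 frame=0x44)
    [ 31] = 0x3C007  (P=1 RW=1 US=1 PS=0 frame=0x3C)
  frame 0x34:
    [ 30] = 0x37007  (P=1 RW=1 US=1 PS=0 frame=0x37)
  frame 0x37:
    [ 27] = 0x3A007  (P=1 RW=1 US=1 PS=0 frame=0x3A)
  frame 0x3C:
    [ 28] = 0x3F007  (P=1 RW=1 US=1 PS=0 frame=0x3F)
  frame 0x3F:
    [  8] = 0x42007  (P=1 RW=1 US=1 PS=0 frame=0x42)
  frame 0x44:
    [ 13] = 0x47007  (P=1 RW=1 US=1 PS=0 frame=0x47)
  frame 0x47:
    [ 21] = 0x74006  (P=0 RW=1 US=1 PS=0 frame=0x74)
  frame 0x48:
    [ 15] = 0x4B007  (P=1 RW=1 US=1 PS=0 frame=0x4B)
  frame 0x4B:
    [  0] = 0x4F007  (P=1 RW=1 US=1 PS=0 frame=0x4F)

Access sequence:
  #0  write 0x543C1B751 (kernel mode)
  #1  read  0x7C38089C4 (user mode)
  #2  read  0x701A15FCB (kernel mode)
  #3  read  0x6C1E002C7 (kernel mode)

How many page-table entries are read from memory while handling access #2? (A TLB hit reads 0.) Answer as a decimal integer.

Per-access translation:
#0 VA=0x543C1B751 (w,kernel):
  lvl0: tbl 0x31, slot 21 ⇒ 0x34007 (P1/RW1/US1/PS0)
  lvl1: tbl 0x34, slot 30 ⇒ 0x37007 (P1/RW1/US1/PS0)
  lvl2: tbl 0x37, slot 27 ⇒ 0x3A007 (P1/RW1/US1/PS0)
  ✓ 0x3A751  — 3 lookups
#1 VA=0x7C38089C4 (r,user):
  lvl0: tbl 0x31, slot 31 ⇒ 0x3C007 (P1/RW1/US1/PS0)
  lvl1: tbl 0x3C, slot 28 ⇒ 0x3F007 (P1/RW1/US1/PS0)
  lvl2: tbl 0x3F, slot 8 ⇒ 0x42007 (P1/RW1/US1/PS0)
  ✓ 0x429C4  — 3 lookups
#2 VA=0x701A15FCB (r,kernel):
  lvl0: tbl 0x31, slot 28 ⇒ 0x44007 (P1/RW1/US1/PS0)
  lvl1: tbl 0x44, slot 13 ⇒ 0x47007 (P1/RW1/US1/PS0)
  lvl2: tbl 0x47, slot 21 ⇒ 0x74006 (P0/RW1/US1/PS0)
  ⇒ fault: PAGE_NOT_PRESENT  — 3 lookups
#3 VA=0x6C1E002C7 (r,kernel):
  lvl0: tbl 0x31, slot 27 ⇒ 0x48007 (P1/RW1/US1/PS0)
  lvl1: tbl 0x48, slot 15 ⇒ 0x4B007 (P1/RW1/US1/PS0)
  lvl2: tbl 0x4B, slot 0 ⇒ 0x4F007 (P1/RW1/US1/PS0)
  ✓ 0x4F2C7  — 3 lookups

Entries read for #2: 3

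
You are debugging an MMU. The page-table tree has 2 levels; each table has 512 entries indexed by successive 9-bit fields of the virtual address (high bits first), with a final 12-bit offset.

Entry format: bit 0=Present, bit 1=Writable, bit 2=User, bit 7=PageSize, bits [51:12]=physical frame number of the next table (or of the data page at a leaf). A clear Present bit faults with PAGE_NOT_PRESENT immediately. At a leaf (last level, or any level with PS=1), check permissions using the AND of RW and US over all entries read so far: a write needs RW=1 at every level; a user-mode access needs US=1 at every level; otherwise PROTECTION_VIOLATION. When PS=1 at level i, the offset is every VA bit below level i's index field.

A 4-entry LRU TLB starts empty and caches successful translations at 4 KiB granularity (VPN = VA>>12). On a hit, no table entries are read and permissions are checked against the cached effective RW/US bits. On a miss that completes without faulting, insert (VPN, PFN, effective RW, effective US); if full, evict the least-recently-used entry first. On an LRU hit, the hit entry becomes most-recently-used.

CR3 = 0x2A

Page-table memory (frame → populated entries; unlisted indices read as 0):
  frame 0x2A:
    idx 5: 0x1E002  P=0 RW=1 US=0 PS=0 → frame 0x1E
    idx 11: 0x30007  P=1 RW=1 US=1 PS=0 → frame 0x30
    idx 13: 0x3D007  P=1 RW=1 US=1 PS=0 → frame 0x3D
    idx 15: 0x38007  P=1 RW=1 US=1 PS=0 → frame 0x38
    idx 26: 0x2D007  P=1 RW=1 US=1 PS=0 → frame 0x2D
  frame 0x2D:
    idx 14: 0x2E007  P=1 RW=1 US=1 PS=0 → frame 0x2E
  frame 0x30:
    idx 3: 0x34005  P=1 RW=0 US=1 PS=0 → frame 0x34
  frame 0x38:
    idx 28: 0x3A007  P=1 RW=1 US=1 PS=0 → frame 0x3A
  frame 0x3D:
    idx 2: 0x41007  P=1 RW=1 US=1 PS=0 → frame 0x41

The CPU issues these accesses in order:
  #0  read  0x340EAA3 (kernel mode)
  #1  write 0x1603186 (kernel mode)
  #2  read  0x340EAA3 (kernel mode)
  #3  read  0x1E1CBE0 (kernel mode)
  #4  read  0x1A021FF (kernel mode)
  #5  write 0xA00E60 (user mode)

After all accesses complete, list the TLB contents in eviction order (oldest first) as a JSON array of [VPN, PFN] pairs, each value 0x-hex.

Trace:
#0 VA=0x340EAA3 (r,kernel):
  L0: frame=0x2A idx=26 entry=0x2D007 [P=1 RW=1 US=1 PS=0]
  L1: frame=0x2D idx=14 entry=0x2E007 [P=1 RW=1 US=1 PS=0]
  ✓ 0x2EAA3  — 2 lookups
#1 VA=0x1603186 (w,kernel):
  L0: frame=0x2A idx=11 entry=0x30007 [P=1 RW=1 US=1 PS=0]
  L1: frame=0x30 idx=3 entry=0x34005 [P=1 RW=0 US=1 PS=0]
  → PROTECTION_VIOLATION  (2 entries read)
#2 VA=0x340EAA3 (r,kernel):
  TLB hit vpn=0x340E → PA=0x2EAA3
#3 VA=0x1E1CBE0 (r,kernel):
  L0: frame=0x2A idx=15 entry=0x38007 [P=1 RW=1 US=1 PS=0]
  L1: frame=0x38 idx=28 entry=0x3A007 [P=1 RW=1 US=1 PS=0]
  ✓ 0x3ABE0  — 2 lookups
#4 VA=0x1A021FF (r,kernel):
  L0: frame=0x2A idx=13 entry=0x3D007 [P=1 RW=1 US=1 PS=0]
  L1: frame=0x3D idx=2 entry=0x41007 [P=1 RW=1 US=1 PS=0]
  ✓ 0x411FF  — 2 lookups
#5 VA=0xA00E60 (w,user):
  L0: frame=0x2A idx=5 entry=0x1E002 [P=0 RW=1 US=0 PS=0]
  → PAGE_NOT_PRESENT  (1 entries read)

TLB: [["0x340E", "0x2E"], ["0x1E1C", "0x3A"], ["0x1A02", "0x41"]]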